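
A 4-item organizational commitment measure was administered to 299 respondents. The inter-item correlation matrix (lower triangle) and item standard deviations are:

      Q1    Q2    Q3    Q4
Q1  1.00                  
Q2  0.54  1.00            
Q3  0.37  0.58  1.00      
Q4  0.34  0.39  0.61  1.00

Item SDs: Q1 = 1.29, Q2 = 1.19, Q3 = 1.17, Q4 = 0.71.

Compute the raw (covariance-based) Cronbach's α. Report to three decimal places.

Σσ²ᵢ = 1.29² + 1.19² + 1.17² + 0.71² = 4.9532
Covariances σ_ij = r_ij · s_i · s_j:
  σ(Q1,Q2) = 0.54 × 1.29 × 1.19 = 0.8290
  σ(Q1,Q3) = 0.37 × 1.29 × 1.17 = 0.5584
  σ(Q1,Q4) = 0.34 × 1.29 × 0.71 = 0.3114
  σ(Q2,Q3) = 0.58 × 1.19 × 1.17 = 0.8075
  σ(Q2,Q4) = 0.39 × 1.19 × 0.71 = 0.3295
  σ(Q3,Q4) = 0.61 × 1.17 × 0.71 = 0.5067
σ²_T = Σσ²ᵢ + 2·Σσ_ij = 4.9532 + 2 × 3.3425 = 11.6382
α = (4/3)·(1 − 4.9532/11.6382) = 0.766

Cronbach's α = 0.766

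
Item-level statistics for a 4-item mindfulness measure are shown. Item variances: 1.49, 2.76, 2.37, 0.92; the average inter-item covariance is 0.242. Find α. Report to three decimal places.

α = 0.371

ΣVar(i) = 1.49 + 2.76 + 2.37 + 0.92 = 7.54
Sum of the 6 distinct covariances = 6 × 0.242 = 1.452
total variance = ΣVar(i) + 2·Σcov = 7.54 + 2 × 1.452 = 10.444
α = (4/3)·(1 − 7.54/10.444) = 0.371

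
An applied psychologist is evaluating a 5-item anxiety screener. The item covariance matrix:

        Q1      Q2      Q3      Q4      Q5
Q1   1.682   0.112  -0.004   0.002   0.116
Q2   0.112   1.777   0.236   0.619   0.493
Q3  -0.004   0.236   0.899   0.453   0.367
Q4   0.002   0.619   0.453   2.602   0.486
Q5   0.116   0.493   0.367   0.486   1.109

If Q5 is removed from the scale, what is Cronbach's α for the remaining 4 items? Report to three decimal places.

α = 0.386

Remaining items: Q1, Q2, Q3, Q4 (k = 4).
ΣVar(i) = 1.682 + 1.777 + 0.899 + 2.602 = 6.960
σ²_total = 6.960 + 2 × 1.418 = 9.796
α (item deleted) = (4/3)·(1 − 6.960/9.796) = 0.386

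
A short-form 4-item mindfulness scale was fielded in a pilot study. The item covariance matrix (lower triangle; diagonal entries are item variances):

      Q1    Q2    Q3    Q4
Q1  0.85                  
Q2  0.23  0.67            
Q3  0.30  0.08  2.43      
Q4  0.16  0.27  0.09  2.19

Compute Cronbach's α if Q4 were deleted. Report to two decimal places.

α = 0.35

Remaining items: Q1, Q2, Q3 (k = 3).
Σσᵢ² = 0.85 + 0.67 + 2.43 = 3.95
σ²_T = 3.95 + 2 × 0.61 = 5.17
α (item deleted) = (3/2)·(1 − 3.95/5.17) = 0.35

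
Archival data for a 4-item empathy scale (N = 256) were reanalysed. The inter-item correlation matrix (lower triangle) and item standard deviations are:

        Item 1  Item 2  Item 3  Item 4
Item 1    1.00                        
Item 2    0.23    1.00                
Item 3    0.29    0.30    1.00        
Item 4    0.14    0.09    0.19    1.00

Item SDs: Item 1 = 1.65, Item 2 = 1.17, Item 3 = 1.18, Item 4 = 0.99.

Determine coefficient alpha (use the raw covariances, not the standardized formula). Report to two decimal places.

α = 0.51

Σσ²ᵢ = 1.65² + 1.17² + 1.18² + 0.99² = 6.4639
Covariances σ_ij = r_ij · s_i · s_j:
  σ(Item 1,Item 2) = 0.23 × 1.65 × 1.17 = 0.4440
  σ(Item 1,Item 3) = 0.29 × 1.65 × 1.18 = 0.5646
  σ(Item 1,Item 4) = 0.14 × 1.65 × 0.99 = 0.2287
  σ(Item 2,Item 3) = 0.30 × 1.17 × 1.18 = 0.4142
  σ(Item 2,Item 4) = 0.09 × 1.17 × 0.99 = 0.1042
  σ(Item 3,Item 4) = 0.19 × 1.18 × 0.99 = 0.2220
σ²_T = Σσ²ᵢ + 2·Σσ_ij = 6.4639 + 2 × 1.9777 = 10.4193
α = (4/3)·(1 − 6.4639/10.4193) = 0.51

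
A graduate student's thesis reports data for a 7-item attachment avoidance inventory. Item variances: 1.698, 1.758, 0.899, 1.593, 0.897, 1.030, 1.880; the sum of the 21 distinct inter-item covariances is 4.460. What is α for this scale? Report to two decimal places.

sum of item variances = 1.698 + 1.758 + 0.899 + 1.593 + 0.897 + 1.030 + 1.880 = 9.755
Sum of distinct covariances = 4.460
σ²_total = sum of item variances + 2·Σcov = 9.755 + 2 × 4.460 = 18.675
α = (7/6)·(1 − 9.755/18.675) = 0.56

α = 0.56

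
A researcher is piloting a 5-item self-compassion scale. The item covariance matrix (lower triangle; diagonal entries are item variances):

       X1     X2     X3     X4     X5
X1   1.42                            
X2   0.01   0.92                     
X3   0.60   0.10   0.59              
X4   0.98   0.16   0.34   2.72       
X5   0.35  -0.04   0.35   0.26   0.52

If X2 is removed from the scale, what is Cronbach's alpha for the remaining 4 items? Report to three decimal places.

α = 0.698

Remaining items: X1, X3, X4, X5 (k = 4).
Σσᵢ² = 1.42 + 0.59 + 2.72 + 0.52 = 5.25
σ²_T = 5.25 + 2 × 2.88 = 11.01
α (item deleted) = (4/3)·(1 − 5.25/11.01) = 0.698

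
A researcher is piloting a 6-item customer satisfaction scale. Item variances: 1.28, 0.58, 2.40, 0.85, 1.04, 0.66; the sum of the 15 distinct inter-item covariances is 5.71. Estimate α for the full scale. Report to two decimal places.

Σσᵢ² = 1.28 + 0.58 + 2.40 + 0.85 + 1.04 + 0.66 = 6.81
Sum of distinct covariances = 5.71
σ²_T = Σσᵢ² + 2·Σcov = 6.81 + 2 × 5.71 = 18.23
α = (6/5)·(1 − 6.81/18.23) = 0.75

α = 0.75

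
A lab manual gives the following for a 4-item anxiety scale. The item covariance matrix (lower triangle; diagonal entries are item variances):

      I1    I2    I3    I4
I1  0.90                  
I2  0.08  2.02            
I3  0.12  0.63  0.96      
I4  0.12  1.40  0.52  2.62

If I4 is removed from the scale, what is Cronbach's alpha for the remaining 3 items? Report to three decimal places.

Cronbach's alpha = 0.449

Remaining items: I1, I2, I3 (k = 3).
sum of item variances = 0.90 + 2.02 + 0.96 = 3.88
total variance = 3.88 + 2 × 0.83 = 5.54
α (item deleted) = (3/2)·(1 − 3.88/5.54) = 0.449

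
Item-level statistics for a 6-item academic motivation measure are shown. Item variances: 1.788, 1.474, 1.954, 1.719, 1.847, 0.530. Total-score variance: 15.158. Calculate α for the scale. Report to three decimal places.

α = 0.463

sum of item variances = 1.788 + 1.474 + 1.954 + 1.719 + 1.847 + 0.530 = 9.312
α = (k/(k−1))·(1 − sum of item variances/Var(T)) = (6/5)·(1 − 9.312/15.158) = 0.463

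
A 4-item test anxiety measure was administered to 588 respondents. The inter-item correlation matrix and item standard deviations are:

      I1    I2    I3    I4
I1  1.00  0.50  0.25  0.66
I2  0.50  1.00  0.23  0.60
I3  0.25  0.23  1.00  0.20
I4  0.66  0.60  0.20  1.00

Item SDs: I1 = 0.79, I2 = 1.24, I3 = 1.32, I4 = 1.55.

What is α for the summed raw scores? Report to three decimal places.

Σσ²ᵢ = 0.79² + 1.24² + 1.32² + 1.55² = 6.3066
Covariances σ_ij = r_ij · s_i · s_j:
  σ(I1,I2) = 0.50 × 0.79 × 1.24 = 0.4898
  σ(I1,I3) = 0.25 × 0.79 × 1.32 = 0.2607
  σ(I1,I4) = 0.66 × 0.79 × 1.55 = 0.8082
  σ(I2,I3) = 0.23 × 1.24 × 1.32 = 0.3765
  σ(I2,I4) = 0.60 × 1.24 × 1.55 = 1.1532
  σ(I3,I4) = 0.20 × 1.32 × 1.55 = 0.4092
σ²_T = Σσ²ᵢ + 2·Σσ_ij = 6.3066 + 2 × 3.4976 = 13.3018
α = (4/3)·(1 − 6.3066/13.3018) = 0.701

α = 0.701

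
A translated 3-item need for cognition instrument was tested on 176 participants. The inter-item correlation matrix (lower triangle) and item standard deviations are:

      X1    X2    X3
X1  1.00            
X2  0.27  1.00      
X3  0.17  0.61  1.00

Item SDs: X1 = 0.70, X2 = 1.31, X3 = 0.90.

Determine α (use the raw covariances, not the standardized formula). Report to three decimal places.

α = 0.624

Σσ²ᵢ = 0.70² + 1.31² + 0.90² = 3.0161
Covariances σ_ij = r_ij · s_i · s_j:
  σ(X1,X2) = 0.27 × 0.70 × 1.31 = 0.2476
  σ(X1,X3) = 0.17 × 0.70 × 0.90 = 0.1071
  σ(X2,X3) = 0.61 × 1.31 × 0.90 = 0.7192
σ²_T = Σσ²ᵢ + 2·Σσ_ij = 3.0161 + 2 × 1.0739 = 5.1639
α = (3/2)·(1 − 3.0161/5.1639) = 0.624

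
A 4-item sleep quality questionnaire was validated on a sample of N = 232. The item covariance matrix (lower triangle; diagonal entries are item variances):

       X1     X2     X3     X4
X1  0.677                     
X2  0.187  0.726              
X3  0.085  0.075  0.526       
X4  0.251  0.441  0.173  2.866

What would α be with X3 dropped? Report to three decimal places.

α = 0.438

Remaining items: X1, X2, X4 (k = 3).
Σσ²ᵢ = 0.677 + 0.726 + 2.866 = 4.269
Var(T) = 4.269 + 2 × 0.879 = 6.027
α (item deleted) = (3/2)·(1 − 4.269/6.027) = 0.438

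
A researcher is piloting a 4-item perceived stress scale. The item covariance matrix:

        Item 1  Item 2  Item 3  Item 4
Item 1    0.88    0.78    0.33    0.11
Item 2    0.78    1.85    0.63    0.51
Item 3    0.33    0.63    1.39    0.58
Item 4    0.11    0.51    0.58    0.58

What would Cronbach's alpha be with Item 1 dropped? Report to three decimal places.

Remaining items: Item 2, Item 3, Item 4 (k = 3).
sum of item variances = 1.85 + 1.39 + 0.58 = 3.82
σ²_total = 3.82 + 2 × 1.72 = 7.26
α (item deleted) = (3/2)·(1 − 3.82/7.26) = 0.711

α = 0.711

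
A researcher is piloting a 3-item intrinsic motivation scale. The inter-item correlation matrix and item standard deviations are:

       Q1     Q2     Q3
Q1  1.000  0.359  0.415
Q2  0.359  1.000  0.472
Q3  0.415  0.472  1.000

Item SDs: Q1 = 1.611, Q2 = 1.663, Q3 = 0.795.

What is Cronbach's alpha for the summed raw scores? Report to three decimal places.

Cronbach's alpha = 0.621

Σσ²ᵢ = 1.611² + 1.663² + 0.795² = 5.9929
Covariances σ_ij = r_ij · s_i · s_j:
  σ(Q1,Q2) = 0.359 × 1.611 × 1.663 = 0.9618
  σ(Q1,Q3) = 0.415 × 1.611 × 0.795 = 0.5315
  σ(Q2,Q3) = 0.472 × 1.663 × 0.795 = 0.6240
σ²_T = Σσ²ᵢ + 2·Σσ_ij = 5.9929 + 2 × 2.1173 = 10.2275
α = (3/2)·(1 − 5.9929/10.2275) = 0.621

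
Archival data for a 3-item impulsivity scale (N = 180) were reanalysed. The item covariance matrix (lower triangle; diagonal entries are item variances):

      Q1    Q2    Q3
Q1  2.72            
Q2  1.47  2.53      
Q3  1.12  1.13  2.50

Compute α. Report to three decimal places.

Σσᵢ² = 2.72 + 2.53 + 2.50 = 7.75
Σ_{i<j} σ_ij = 3.72
Var(T) = 7.75 + 2 × 3.72 = 15.19
α = (k/(k−1))·(1 − Σσᵢ²/Var(T)) = (3/2)·(1 − 7.75/15.19) = 0.735

α = 0.735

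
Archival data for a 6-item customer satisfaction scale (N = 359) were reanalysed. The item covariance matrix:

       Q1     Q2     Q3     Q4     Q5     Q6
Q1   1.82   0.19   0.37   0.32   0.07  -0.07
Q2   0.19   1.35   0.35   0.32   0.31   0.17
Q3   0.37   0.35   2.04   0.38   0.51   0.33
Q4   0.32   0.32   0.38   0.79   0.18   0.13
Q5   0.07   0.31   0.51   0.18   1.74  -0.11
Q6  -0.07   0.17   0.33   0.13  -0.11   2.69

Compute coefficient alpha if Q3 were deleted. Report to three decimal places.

Remaining items: Q1, Q2, Q4, Q5, Q6 (k = 5).
Σσ²ᵢ = 1.82 + 1.35 + 0.79 + 1.74 + 2.69 = 8.39
total variance = 8.39 + 2 × 1.51 = 11.41
α (item deleted) = (5/4)·(1 − 8.39/11.41) = 0.331

α = 0.331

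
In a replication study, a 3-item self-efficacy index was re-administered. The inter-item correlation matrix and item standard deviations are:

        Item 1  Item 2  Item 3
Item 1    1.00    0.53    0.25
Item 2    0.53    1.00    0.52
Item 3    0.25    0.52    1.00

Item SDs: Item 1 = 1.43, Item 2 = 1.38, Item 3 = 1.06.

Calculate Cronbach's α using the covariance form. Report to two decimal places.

α = 0.69

Σσ²ᵢ = 1.43² + 1.38² + 1.06² = 5.0729
Covariances σ_ij = r_ij · s_i · s_j:
  σ(Item 1,Item 2) = 0.53 × 1.43 × 1.38 = 1.0459
  σ(Item 1,Item 3) = 0.25 × 1.43 × 1.06 = 0.3790
  σ(Item 2,Item 3) = 0.52 × 1.38 × 1.06 = 0.7607
σ²_T = Σσ²ᵢ + 2·Σσ_ij = 5.0729 + 2 × 2.1856 = 9.4441
α = (3/2)·(1 − 5.0729/9.4441) = 0.69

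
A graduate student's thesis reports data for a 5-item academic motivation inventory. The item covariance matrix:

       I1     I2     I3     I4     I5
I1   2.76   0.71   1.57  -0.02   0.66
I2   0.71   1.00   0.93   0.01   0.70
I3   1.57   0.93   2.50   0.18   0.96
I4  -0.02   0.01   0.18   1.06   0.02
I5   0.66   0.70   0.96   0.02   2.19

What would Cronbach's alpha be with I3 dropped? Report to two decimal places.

Remaining items: I1, I2, I4, I5 (k = 4).
Σσᵢ² = 2.76 + 1.00 + 1.06 + 2.19 = 7.01
Var(T) = 7.01 + 2 × 2.08 = 11.17
α (item deleted) = (4/3)·(1 − 7.01/11.17) = 0.50

α = 0.50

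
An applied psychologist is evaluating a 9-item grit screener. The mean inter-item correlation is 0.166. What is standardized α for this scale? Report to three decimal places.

α = 0.642

Standardized α = k·r̄ / (1 + (k−1)·r̄) = 9 × 0.166 / (1 + 8 × 0.166)
  = 1.4940 / 2.3280 = 0.642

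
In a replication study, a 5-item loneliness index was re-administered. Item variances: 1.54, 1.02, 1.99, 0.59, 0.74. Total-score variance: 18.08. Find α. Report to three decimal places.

α = 0.843

ΣVar(i) = 1.54 + 1.02 + 1.99 + 0.59 + 0.74 = 5.88
α = (k/(k−1))·(1 − ΣVar(i)/σ²_T) = (5/4)·(1 − 5.88/18.08) = 0.843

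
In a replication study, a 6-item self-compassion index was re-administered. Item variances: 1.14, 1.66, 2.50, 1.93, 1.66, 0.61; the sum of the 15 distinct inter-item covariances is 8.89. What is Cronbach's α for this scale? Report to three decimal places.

ΣVar(i) = 1.14 + 1.66 + 2.50 + 1.93 + 1.66 + 0.61 = 9.50
Sum of distinct covariances = 8.89
σ²_total = ΣVar(i) + 2·Σcov = 9.50 + 2 × 8.89 = 27.28
α = (6/5)·(1 − 9.50/27.28) = 0.782

Cronbach's α = 0.782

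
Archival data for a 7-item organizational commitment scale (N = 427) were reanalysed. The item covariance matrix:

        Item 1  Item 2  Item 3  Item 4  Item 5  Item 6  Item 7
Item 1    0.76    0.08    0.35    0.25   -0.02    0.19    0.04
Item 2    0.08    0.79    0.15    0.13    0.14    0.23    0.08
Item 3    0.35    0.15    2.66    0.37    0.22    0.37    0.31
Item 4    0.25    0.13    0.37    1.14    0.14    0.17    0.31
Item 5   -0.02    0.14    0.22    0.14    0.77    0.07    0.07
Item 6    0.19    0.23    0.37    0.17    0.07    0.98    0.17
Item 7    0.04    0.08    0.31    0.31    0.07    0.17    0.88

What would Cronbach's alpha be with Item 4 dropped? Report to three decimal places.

Remaining items: Item 1, Item 2, Item 3, Item 5, Item 6, Item 7 (k = 6).
sum of item variances = 0.76 + 0.79 + 2.66 + 0.77 + 0.98 + 0.88 = 6.84
σ²_T = 6.84 + 2 × 2.45 = 11.74
α (item deleted) = (6/5)·(1 − 6.84/11.74) = 0.501

Cronbach's alpha = 0.501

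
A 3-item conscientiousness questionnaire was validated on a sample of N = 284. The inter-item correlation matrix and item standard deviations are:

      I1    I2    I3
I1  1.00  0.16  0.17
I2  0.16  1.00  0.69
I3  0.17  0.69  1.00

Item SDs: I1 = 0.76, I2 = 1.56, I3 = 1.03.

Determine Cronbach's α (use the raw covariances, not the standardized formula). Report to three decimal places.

Σσ²ᵢ = 0.76² + 1.56² + 1.03² = 4.0721
Covariances σ_ij = r_ij · s_i · s_j:
  σ(I1,I2) = 0.16 × 0.76 × 1.56 = 0.1897
  σ(I1,I3) = 0.17 × 0.76 × 1.03 = 0.1331
  σ(I2,I3) = 0.69 × 1.56 × 1.03 = 1.1087
σ²_T = Σσ²ᵢ + 2·Σσ_ij = 4.0721 + 2 × 1.4315 = 6.9351
α = (3/2)·(1 − 4.0721/6.9351) = 0.619

Cronbach's α = 0.619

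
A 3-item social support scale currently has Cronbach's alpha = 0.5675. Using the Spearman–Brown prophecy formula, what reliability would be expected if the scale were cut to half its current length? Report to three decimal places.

predicted reliability = 0.396

Length factor m = 1/2
α' = m·α / (1 − (1−m)·α)
   = 1/2 × 0.5675 / (1 − (1 − 1/2) × 0.5675)
   = 0.2838 / 0.7163 = 0.396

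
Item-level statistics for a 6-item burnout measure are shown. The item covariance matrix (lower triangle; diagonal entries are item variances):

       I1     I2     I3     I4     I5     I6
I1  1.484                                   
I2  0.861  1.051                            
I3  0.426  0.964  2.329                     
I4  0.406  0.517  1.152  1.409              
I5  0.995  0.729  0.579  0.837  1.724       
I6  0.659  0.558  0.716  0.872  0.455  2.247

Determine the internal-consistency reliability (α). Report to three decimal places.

Σσᵢ² = 1.484 + 1.051 + 2.329 + 1.409 + 1.724 + 2.247 = 10.244
Sum of off-diagonal covariances = 10.726
σ²_total = 10.244 + 2 × 10.726 = 31.696
α = (k/(k−1))·(1 − Σσᵢ²/σ²_total) = (6/5)·(1 − 10.244/31.696) = 0.812

α = 0.812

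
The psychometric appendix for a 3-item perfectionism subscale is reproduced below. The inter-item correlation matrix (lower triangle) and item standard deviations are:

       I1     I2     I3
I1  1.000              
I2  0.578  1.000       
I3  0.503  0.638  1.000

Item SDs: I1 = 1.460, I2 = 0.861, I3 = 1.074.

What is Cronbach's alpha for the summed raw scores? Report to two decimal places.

Σσ²ᵢ = 1.460² + 0.861² + 1.074² = 4.0264
Covariances σ_ij = r_ij · s_i · s_j:
  σ(I1,I2) = 0.578 × 1.460 × 0.861 = 0.7266
  σ(I1,I3) = 0.503 × 1.460 × 1.074 = 0.7887
  σ(I2,I3) = 0.638 × 0.861 × 1.074 = 0.5900
σ²_T = Σσ²ᵢ + 2·Σσ_ij = 4.0264 + 2 × 2.1053 = 8.2370
α = (3/2)·(1 − 4.0264/8.2370) = 0.77

Cronbach's alpha = 0.77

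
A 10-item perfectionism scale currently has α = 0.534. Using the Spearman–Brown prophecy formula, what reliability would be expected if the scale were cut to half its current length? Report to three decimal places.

predicted reliability = 0.364

Length factor m = 1/2
α' = m·α / (1 − (1−m)·α)
   = 1/2 × 0.534 / (1 − (1 − 1/2) × 0.534)
   = 0.2670 / 0.7330 = 0.364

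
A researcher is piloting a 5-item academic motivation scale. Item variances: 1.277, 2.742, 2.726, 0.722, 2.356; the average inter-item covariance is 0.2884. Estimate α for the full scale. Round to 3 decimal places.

Σσᵢ² = 1.277 + 2.742 + 2.726 + 0.722 + 2.356 = 9.823
Sum of the 10 distinct covariances = 10 × 0.2884 = 2.8840
total variance = Σσᵢ² + 2·Σcov = 9.823 + 2 × 2.8840 = 15.5910
α = (5/4)·(1 − 9.823/15.5910) = 0.462

α = 0.462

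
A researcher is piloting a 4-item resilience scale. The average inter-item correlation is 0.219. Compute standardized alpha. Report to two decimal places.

Standardized α = k·r̄ / (1 + (k−1)·r̄) = 4 × 0.219 / (1 + 3 × 0.219)
  = 0.8760 / 1.6570 = 0.53

standardized alpha = 0.53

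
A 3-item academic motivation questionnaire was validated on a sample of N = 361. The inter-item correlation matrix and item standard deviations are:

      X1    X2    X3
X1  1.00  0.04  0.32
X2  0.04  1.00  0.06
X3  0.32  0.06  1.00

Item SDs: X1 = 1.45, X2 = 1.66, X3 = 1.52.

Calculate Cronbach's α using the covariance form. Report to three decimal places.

Σσ²ᵢ = 1.45² + 1.66² + 1.52² = 7.1685
Covariances σ_ij = r_ij · s_i · s_j:
  σ(X1,X2) = 0.04 × 1.45 × 1.66 = 0.0963
  σ(X1,X3) = 0.32 × 1.45 × 1.52 = 0.7053
  σ(X2,X3) = 0.06 × 1.66 × 1.52 = 0.1514
σ²_T = Σσ²ᵢ + 2·Σσ_ij = 7.1685 + 2 × 0.9530 = 9.0745
α = (3/2)·(1 − 7.1685/9.0745) = 0.315

Cronbach's α = 0.315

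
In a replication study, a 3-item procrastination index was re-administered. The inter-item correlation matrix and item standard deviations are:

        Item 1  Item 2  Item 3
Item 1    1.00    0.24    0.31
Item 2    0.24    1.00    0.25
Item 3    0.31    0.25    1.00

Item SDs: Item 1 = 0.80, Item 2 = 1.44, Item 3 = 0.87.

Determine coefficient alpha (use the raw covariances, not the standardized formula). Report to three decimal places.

Σσ²ᵢ = 0.80² + 1.44² + 0.87² = 3.4705
Covariances σ_ij = r_ij · s_i · s_j:
  σ(Item 1,Item 2) = 0.24 × 0.80 × 1.44 = 0.2765
  σ(Item 1,Item 3) = 0.31 × 0.80 × 0.87 = 0.2158
  σ(Item 2,Item 3) = 0.25 × 1.44 × 0.87 = 0.3132
σ²_T = Σσ²ᵢ + 2·Σσ_ij = 3.4705 + 2 × 0.8055 = 5.0815
α = (3/2)·(1 − 3.4705/5.0815) = 0.476

α = 0.476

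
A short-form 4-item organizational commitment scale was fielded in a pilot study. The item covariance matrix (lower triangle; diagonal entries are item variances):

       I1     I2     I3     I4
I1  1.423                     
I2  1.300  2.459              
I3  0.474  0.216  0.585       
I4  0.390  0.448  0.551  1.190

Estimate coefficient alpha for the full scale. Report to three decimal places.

Σσᵢ² = 1.423 + 2.459 + 0.585 + 1.190 = 5.657
Sum of the distinct covariances = 3.379
total variance = 5.657 + 2 × 3.379 = 12.415
α = (k/(k−1))·(1 − Σσᵢ²/total variance) = (4/3)·(1 − 5.657/12.415) = 0.726

coefficient alpha = 0.726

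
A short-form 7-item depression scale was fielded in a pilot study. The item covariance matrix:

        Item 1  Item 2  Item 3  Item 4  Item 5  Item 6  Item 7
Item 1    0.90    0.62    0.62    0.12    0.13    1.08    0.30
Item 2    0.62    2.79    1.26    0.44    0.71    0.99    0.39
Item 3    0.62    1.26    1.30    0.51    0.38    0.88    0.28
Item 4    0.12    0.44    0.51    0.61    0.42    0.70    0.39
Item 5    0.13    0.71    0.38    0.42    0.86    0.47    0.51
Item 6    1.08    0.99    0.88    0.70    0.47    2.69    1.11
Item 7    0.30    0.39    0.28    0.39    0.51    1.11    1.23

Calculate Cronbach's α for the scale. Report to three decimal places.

sum of item variances = 0.90 + 2.79 + 1.30 + 0.61 + 0.86 + 2.69 + 1.23 = 10.38
Sum of the distinct covariances = 12.31
σ²_total = 10.38 + 2 × 12.31 = 35.00
α = (k/(k−1))·(1 − sum of item variances/σ²_total) = (7/6)·(1 − 10.38/35.00) = 0.821

α = 0.821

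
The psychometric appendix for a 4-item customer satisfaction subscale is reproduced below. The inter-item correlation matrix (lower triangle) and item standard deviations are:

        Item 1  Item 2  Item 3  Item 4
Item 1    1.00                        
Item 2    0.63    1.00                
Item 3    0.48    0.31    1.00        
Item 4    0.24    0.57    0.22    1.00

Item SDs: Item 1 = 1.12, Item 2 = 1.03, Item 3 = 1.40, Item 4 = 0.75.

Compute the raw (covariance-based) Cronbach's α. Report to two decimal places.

Σσ²ᵢ = 1.12² + 1.03² + 1.40² + 0.75² = 4.8378
Covariances σ_ij = r_ij · s_i · s_j:
  σ(Item 1,Item 2) = 0.63 × 1.12 × 1.03 = 0.7268
  σ(Item 1,Item 3) = 0.48 × 1.12 × 1.40 = 0.7526
  σ(Item 1,Item 4) = 0.24 × 1.12 × 0.75 = 0.2016
  σ(Item 2,Item 3) = 0.31 × 1.03 × 1.40 = 0.4470
  σ(Item 2,Item 4) = 0.57 × 1.03 × 0.75 = 0.4403
  σ(Item 3,Item 4) = 0.22 × 1.40 × 0.75 = 0.2310
σ²_T = Σσ²ᵢ + 2·Σσ_ij = 4.8378 + 2 × 2.7993 = 10.4364
α = (4/3)·(1 − 4.8378/10.4364) = 0.72

Cronbach's α = 0.72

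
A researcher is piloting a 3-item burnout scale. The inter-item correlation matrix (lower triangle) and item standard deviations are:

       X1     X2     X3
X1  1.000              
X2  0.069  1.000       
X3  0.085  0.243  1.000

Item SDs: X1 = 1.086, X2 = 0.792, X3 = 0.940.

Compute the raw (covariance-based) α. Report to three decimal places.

Σσ²ᵢ = 1.086² + 0.792² + 0.940² = 2.6903
Covariances σ_ij = r_ij · s_i · s_j:
  σ(X1,X2) = 0.069 × 1.086 × 0.792 = 0.0593
  σ(X1,X3) = 0.085 × 1.086 × 0.940 = 0.0868
  σ(X2,X3) = 0.243 × 0.792 × 0.940 = 0.1809
σ²_T = Σσ²ᵢ + 2·Σσ_ij = 2.6903 + 2 × 0.3270 = 3.3443
α = (3/2)·(1 − 2.6903/3.3443) = 0.293

α = 0.293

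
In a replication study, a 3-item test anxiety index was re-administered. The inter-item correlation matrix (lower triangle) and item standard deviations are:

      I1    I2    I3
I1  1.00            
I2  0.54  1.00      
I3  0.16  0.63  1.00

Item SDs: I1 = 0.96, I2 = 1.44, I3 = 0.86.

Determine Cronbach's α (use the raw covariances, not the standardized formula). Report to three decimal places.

Σσ²ᵢ = 0.96² + 1.44² + 0.86² = 3.7348
Covariances σ_ij = r_ij · s_i · s_j:
  σ(I1,I2) = 0.54 × 0.96 × 1.44 = 0.7465
  σ(I1,I3) = 0.16 × 0.96 × 0.86 = 0.1321
  σ(I2,I3) = 0.63 × 1.44 × 0.86 = 0.7802
σ²_T = Σσ²ᵢ + 2·Σσ_ij = 3.7348 + 2 × 1.6588 = 7.0524
α = (3/2)·(1 − 3.7348/7.0524) = 0.706

α = 0.706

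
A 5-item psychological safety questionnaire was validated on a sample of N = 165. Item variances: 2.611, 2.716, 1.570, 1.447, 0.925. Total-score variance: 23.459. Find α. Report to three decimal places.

sum of item variances = 2.611 + 2.716 + 1.570 + 1.447 + 0.925 = 9.269
α = (k/(k−1))·(1 − sum of item variances/σ²_total) = (5/4)·(1 − 9.269/23.459) = 0.756

α = 0.756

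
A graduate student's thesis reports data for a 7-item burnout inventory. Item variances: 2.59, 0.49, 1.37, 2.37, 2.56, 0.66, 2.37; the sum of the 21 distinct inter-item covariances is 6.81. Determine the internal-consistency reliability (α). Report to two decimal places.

ΣVar(i) = 2.59 + 0.49 + 1.37 + 2.37 + 2.56 + 0.66 + 2.37 = 12.41
Sum of distinct covariances = 6.81
σ²_T = ΣVar(i) + 2·Σcov = 12.41 + 2 × 6.81 = 26.03
α = (7/6)·(1 − 12.41/26.03) = 0.61

α = 0.61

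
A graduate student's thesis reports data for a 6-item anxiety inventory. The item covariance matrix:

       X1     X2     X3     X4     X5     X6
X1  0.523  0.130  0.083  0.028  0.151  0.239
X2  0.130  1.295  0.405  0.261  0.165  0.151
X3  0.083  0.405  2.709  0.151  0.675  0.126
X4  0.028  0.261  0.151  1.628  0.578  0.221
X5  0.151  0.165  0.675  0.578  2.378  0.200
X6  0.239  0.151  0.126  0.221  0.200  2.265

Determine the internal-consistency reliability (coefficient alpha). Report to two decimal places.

coefficient alpha = 0.48

Σσ²ᵢ = 0.523 + 1.295 + 2.709 + 1.628 + 2.378 + 2.265 = 10.798
Σ_{i<j} σ_ij = 3.564
σ²_total = 10.798 + 2 × 3.564 = 17.926
α = (k/(k−1))·(1 − Σσ²ᵢ/σ²_total) = (6/5)·(1 − 10.798/17.926) = 0.48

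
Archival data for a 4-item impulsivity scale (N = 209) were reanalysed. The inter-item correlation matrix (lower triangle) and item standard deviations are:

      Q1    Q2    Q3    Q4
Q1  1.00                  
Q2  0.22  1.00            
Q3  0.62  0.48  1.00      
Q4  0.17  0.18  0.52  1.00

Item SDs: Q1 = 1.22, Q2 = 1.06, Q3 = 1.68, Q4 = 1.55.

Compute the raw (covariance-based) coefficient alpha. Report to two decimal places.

Σσ²ᵢ = 1.22² + 1.06² + 1.68² + 1.55² = 7.8369
Covariances σ_ij = r_ij · s_i · s_j:
  σ(Q1,Q2) = 0.22 × 1.22 × 1.06 = 0.2845
  σ(Q1,Q3) = 0.62 × 1.22 × 1.68 = 1.2708
  σ(Q1,Q4) = 0.17 × 1.22 × 1.55 = 0.3215
  σ(Q2,Q3) = 0.48 × 1.06 × 1.68 = 0.8548
  σ(Q2,Q4) = 0.18 × 1.06 × 1.55 = 0.2957
  σ(Q3,Q4) = 0.52 × 1.68 × 1.55 = 1.3541
σ²_T = Σσ²ᵢ + 2·Σσ_ij = 7.8369 + 2 × 4.3814 = 16.5997
α = (4/3)·(1 − 7.8369/16.5997) = 0.70

coefficient alpha = 0.70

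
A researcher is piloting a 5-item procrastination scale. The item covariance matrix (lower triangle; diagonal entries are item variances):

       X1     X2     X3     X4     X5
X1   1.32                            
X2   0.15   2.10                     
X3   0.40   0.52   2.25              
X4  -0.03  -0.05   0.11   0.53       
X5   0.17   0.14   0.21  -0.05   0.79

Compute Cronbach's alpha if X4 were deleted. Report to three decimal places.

α = 0.440

Remaining items: X1, X2, X3, X5 (k = 4).
Σσᵢ² = 1.32 + 2.10 + 2.25 + 0.79 = 6.46
σ²_T = 6.46 + 2 × 1.59 = 9.64
α (item deleted) = (4/3)·(1 − 6.46/9.64) = 0.440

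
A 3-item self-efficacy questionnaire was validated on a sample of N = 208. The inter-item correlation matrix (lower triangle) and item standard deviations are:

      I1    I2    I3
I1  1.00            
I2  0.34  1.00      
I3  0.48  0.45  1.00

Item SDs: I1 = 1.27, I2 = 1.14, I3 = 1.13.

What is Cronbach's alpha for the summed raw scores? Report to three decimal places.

Cronbach's alpha = 0.685

Σσ²ᵢ = 1.27² + 1.14² + 1.13² = 4.1894
Covariances σ_ij = r_ij · s_i · s_j:
  σ(I1,I2) = 0.34 × 1.27 × 1.14 = 0.4923
  σ(I1,I3) = 0.48 × 1.27 × 1.13 = 0.6888
  σ(I2,I3) = 0.45 × 1.14 × 1.13 = 0.5797
σ²_T = Σσ²ᵢ + 2·Σσ_ij = 4.1894 + 2 × 1.7608 = 7.7110
α = (3/2)·(1 − 4.1894/7.7110) = 0.685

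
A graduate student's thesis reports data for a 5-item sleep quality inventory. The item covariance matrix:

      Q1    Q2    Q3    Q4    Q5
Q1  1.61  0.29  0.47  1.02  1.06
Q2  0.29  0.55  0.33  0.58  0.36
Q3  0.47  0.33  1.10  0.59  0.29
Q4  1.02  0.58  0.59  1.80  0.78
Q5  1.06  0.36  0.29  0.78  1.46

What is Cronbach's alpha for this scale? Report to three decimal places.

ΣVar(i) = 1.61 + 0.55 + 1.10 + 1.80 + 1.46 = 6.52
Sum of off-diagonal covariances = 5.77
total variance = 6.52 + 2 × 5.77 = 18.06
α = (k/(k−1))·(1 − ΣVar(i)/total variance) = (5/4)·(1 − 6.52/18.06) = 0.799

Cronbach's alpha = 0.799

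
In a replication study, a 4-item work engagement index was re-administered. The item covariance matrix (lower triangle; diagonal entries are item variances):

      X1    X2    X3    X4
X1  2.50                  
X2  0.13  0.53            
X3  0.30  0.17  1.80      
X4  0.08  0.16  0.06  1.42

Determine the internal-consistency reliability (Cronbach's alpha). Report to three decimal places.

α = 0.298

ΣVar(i) = 2.50 + 0.53 + 1.80 + 1.42 = 6.25
Sum of off-diagonal covariances = 0.90
σ²_total = 6.25 + 2 × 0.90 = 8.05
α = (k/(k−1))·(1 − ΣVar(i)/σ²_total) = (4/3)·(1 − 6.25/8.05) = 0.298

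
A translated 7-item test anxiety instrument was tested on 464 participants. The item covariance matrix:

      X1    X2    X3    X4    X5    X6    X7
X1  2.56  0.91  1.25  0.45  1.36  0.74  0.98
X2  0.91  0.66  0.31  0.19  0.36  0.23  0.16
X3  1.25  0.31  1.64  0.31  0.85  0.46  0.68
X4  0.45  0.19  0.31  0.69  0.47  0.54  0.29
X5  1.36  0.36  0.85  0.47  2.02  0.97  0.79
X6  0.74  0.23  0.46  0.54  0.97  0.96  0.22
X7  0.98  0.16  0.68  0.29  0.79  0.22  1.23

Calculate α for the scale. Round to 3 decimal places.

α = 0.839

Σσᵢ² = 2.56 + 0.66 + 1.64 + 0.69 + 2.02 + 0.96 + 1.23 = 9.76
Sum of the distinct covariances = 12.52
Var(T) = 9.76 + 2 × 12.52 = 34.80
α = (k/(k−1))·(1 − Σσᵢ²/Var(T)) = (7/6)·(1 − 9.76/34.80) = 0.839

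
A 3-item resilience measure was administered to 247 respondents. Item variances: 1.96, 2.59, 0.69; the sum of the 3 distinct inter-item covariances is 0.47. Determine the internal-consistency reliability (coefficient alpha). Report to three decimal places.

coefficient alpha = 0.228

sum of item variances = 1.96 + 2.59 + 0.69 = 5.24
Sum of distinct covariances = 0.47
σ²_T = sum of item variances + 2·Σcov = 5.24 + 2 × 0.47 = 6.18
α = (3/2)·(1 − 5.24/6.18) = 0.228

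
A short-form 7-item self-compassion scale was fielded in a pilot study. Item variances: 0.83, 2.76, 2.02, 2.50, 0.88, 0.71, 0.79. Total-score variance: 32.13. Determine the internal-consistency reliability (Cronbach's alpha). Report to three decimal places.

sum of item variances = 0.83 + 2.76 + 2.02 + 2.50 + 0.88 + 0.71 + 0.79 = 10.49
α = (k/(k−1))·(1 − sum of item variances/total variance) = (7/6)·(1 − 10.49/32.13) = 0.786

α = 0.786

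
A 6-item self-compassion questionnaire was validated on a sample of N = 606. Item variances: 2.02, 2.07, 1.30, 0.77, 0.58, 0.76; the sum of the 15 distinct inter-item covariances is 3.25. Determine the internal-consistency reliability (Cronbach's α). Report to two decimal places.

Σσ²ᵢ = 2.02 + 2.07 + 1.30 + 0.77 + 0.58 + 0.76 = 7.50
Sum of distinct covariances = 3.25
total variance = Σσ²ᵢ + 2·Σcov = 7.50 + 2 × 3.25 = 14.00
α = (6/5)·(1 − 7.50/14.00) = 0.56

α = 0.56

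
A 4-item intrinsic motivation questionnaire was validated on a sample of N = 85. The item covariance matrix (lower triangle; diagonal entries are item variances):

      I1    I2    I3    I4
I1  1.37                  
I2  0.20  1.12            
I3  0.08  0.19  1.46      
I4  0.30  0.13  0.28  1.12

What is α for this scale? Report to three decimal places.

α = 0.424

sum of item variances = 1.37 + 1.12 + 1.46 + 1.12 = 5.07
Σ_{i<j} σ_ij = 1.18
Var(T) = 5.07 + 2 × 1.18 = 7.43
α = (k/(k−1))·(1 − sum of item variances/Var(T)) = (4/3)·(1 − 5.07/7.43) = 0.424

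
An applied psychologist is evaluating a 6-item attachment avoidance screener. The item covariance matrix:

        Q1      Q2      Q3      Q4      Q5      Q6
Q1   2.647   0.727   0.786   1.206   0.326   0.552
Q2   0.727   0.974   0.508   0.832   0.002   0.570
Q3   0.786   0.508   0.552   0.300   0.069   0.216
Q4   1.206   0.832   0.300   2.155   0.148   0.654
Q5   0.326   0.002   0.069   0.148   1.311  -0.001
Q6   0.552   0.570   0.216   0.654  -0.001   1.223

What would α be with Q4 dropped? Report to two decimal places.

Remaining items: Q1, Q2, Q3, Q5, Q6 (k = 5).
Σσ²ᵢ = 2.647 + 0.974 + 0.552 + 1.311 + 1.223 = 6.707
Var(T) = 6.707 + 2 × 3.755 = 14.217
α (item deleted) = (5/4)·(1 − 6.707/14.217) = 0.66

α = 0.66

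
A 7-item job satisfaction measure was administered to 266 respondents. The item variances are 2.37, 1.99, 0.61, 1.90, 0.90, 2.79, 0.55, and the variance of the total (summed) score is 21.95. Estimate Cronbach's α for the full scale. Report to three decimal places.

Cronbach's α = 0.576

Σσ²ᵢ = 2.37 + 1.99 + 0.61 + 1.90 + 0.90 + 2.79 + 0.55 = 11.11
α = (k/(k−1))·(1 − Σσ²ᵢ/σ²_total) = (7/6)·(1 − 11.11/21.95) = 0.576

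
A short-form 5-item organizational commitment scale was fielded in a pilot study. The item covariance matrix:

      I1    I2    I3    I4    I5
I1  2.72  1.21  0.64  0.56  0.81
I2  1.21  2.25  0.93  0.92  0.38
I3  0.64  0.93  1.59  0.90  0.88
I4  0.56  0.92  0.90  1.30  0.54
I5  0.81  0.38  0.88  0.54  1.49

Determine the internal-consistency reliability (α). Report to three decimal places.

ΣVar(i) = 2.72 + 2.25 + 1.59 + 1.30 + 1.49 = 9.35
Sum of the distinct covariances = 7.77
σ²_T = 9.35 + 2 × 7.77 = 24.89
α = (k/(k−1))·(1 − ΣVar(i)/σ²_T) = (5/4)·(1 − 9.35/24.89) = 0.780

α = 0.780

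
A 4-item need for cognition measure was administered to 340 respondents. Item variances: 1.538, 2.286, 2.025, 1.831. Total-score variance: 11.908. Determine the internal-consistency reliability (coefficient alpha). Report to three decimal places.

Σσ²ᵢ = 1.538 + 2.286 + 2.025 + 1.831 = 7.680
α = (k/(k−1))·(1 − Σσ²ᵢ/total variance) = (4/3)·(1 − 7.680/11.908) = 0.473

coefficient alpha = 0.473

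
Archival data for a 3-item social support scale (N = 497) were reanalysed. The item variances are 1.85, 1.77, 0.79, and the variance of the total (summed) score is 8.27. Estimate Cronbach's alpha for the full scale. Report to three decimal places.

α = 0.700

sum of item variances = 1.85 + 1.77 + 0.79 = 4.41
α = (k/(k−1))·(1 − sum of item variances/σ²_T) = (3/2)·(1 − 4.41/8.27) = 0.700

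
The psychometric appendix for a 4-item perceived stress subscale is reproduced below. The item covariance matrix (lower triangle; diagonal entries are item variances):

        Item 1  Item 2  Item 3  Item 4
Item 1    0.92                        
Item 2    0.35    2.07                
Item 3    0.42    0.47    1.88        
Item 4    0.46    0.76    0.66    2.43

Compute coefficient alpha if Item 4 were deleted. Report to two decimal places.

Remaining items: Item 1, Item 2, Item 3 (k = 3).
Σσ²ᵢ = 0.92 + 2.07 + 1.88 = 4.87
σ²_T = 4.87 + 2 × 1.24 = 7.35
α (item deleted) = (3/2)·(1 − 4.87/7.35) = 0.51

coefficient alpha = 0.51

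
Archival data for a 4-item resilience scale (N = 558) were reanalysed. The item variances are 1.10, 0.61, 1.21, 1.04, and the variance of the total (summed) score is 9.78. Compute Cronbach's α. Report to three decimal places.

Cronbach's α = 0.793

Σσ²ᵢ = 1.10 + 0.61 + 1.21 + 1.04 = 3.96
α = (k/(k−1))·(1 − Σσ²ᵢ/Var(T)) = (4/3)·(1 − 3.96/9.78) = 0.793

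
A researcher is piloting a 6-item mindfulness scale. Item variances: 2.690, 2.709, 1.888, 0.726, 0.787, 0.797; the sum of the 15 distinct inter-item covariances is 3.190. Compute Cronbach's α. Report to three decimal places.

Σσᵢ² = 2.690 + 2.709 + 1.888 + 0.726 + 0.787 + 0.797 = 9.597
Sum of distinct covariances = 3.190
σ²_T = Σσᵢ² + 2·Σcov = 9.597 + 2 × 3.190 = 15.977
α = (6/5)·(1 − 9.597/15.977) = 0.479

α = 0.479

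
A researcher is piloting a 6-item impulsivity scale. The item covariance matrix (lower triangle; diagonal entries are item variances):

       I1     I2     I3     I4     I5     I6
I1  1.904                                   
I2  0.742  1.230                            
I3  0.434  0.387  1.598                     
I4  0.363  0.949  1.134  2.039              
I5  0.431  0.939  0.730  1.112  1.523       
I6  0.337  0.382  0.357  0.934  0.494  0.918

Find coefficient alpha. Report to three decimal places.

α = 0.814

Σσ²ᵢ = 1.904 + 1.230 + 1.598 + 2.039 + 1.523 + 0.918 = 9.212
Σ_{i<j} σ_ij = 9.725
Var(T) = 9.212 + 2 × 9.725 = 28.662
α = (k/(k−1))·(1 − Σσ²ᵢ/Var(T)) = (6/5)·(1 − 9.212/28.662) = 0.814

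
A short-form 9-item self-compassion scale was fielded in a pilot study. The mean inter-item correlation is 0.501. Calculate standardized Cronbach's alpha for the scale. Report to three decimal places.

standardized Cronbach's alpha = 0.900

Standardized α = k·r̄ / (1 + (k−1)·r̄) = 9 × 0.501 / (1 + 8 × 0.501)
  = 4.5090 / 5.0080 = 0.900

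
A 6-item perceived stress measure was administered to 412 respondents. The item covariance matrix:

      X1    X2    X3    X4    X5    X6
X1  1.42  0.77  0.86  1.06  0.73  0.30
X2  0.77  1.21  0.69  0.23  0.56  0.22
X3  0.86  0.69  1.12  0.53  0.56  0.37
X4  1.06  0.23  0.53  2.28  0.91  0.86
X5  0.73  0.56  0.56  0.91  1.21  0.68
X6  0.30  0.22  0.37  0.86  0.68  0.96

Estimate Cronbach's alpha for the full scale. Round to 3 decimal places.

sum of item variances = 1.42 + 1.21 + 1.12 + 2.28 + 1.21 + 0.96 = 8.20
Σ_{i<j} σ_ij = 9.33
σ²_T = 8.20 + 2 × 9.33 = 26.86
α = (k/(k−1))·(1 − sum of item variances/σ²_T) = (6/5)·(1 − 8.20/26.86) = 0.834

Cronbach's alpha = 0.834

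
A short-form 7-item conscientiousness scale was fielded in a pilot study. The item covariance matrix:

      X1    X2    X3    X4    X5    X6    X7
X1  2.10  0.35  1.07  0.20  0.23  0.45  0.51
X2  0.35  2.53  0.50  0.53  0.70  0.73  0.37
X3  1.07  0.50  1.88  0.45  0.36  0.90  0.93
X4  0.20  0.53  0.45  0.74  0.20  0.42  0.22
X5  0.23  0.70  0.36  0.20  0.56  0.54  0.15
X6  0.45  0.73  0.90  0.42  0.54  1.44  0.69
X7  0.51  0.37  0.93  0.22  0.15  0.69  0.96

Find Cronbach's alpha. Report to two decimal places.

Σσ²ᵢ = 2.10 + 2.53 + 1.88 + 0.74 + 0.56 + 1.44 + 0.96 = 10.21
Σ_{i<j} σ_ij = 10.50
Var(T) = 10.21 + 2 × 10.50 = 31.21
α = (k/(k−1))·(1 − Σσ²ᵢ/Var(T)) = (7/6)·(1 − 10.21/31.21) = 0.79

Cronbach's alpha = 0.79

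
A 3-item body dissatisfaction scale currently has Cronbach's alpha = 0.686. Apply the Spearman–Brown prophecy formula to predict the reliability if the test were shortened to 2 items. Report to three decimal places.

Length factor m = 2/3 = 0.6667
α' = m·α / (1 − (1−m)·α)
   = 2/3 × 0.686 / (1 − (1 − 2/3) × 0.686)
   = 0.4573 / 0.7713 = 0.593

predicted reliability = 0.593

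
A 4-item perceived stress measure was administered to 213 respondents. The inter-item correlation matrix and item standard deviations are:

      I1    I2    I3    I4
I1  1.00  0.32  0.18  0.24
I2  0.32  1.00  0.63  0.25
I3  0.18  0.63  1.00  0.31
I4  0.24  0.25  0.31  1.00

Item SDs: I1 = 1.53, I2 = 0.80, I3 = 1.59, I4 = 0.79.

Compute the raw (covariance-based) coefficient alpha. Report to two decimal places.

Σσ²ᵢ = 1.53² + 0.80² + 1.59² + 0.79² = 6.1331
Covariances σ_ij = r_ij · s_i · s_j:
  σ(I1,I2) = 0.32 × 1.53 × 0.80 = 0.3917
  σ(I1,I3) = 0.18 × 1.53 × 1.59 = 0.4379
  σ(I1,I4) = 0.24 × 1.53 × 0.79 = 0.2901
  σ(I2,I3) = 0.63 × 0.80 × 1.59 = 0.8014
  σ(I2,I4) = 0.25 × 0.80 × 0.79 = 0.1580
  σ(I3,I4) = 0.31 × 1.59 × 0.79 = 0.3894
σ²_T = Σσ²ᵢ + 2·Σσ_ij = 6.1331 + 2 × 2.4685 = 11.0701
α = (4/3)·(1 − 6.1331/11.0701) = 0.59

α = 0.59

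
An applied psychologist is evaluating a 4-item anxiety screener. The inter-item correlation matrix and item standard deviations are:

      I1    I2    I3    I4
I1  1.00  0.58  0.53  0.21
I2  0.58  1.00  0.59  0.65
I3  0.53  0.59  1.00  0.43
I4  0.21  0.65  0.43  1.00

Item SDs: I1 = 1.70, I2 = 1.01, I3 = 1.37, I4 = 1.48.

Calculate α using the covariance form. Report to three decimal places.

Σσ²ᵢ = 1.70² + 1.01² + 1.37² + 1.48² = 7.9774
Covariances σ_ij = r_ij · s_i · s_j:
  σ(I1,I2) = 0.58 × 1.70 × 1.01 = 0.9959
  σ(I1,I3) = 0.53 × 1.70 × 1.37 = 1.2344
  σ(I1,I4) = 0.21 × 1.70 × 1.48 = 0.5284
  σ(I2,I3) = 0.59 × 1.01 × 1.37 = 0.8164
  σ(I2,I4) = 0.65 × 1.01 × 1.48 = 0.9716
  σ(I3,I4) = 0.43 × 1.37 × 1.48 = 0.8719
σ²_T = Σσ²ᵢ + 2·Σσ_ij = 7.9774 + 2 × 5.4186 = 18.8146
α = (4/3)·(1 − 7.9774/18.8146) = 0.768

α = 0.768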